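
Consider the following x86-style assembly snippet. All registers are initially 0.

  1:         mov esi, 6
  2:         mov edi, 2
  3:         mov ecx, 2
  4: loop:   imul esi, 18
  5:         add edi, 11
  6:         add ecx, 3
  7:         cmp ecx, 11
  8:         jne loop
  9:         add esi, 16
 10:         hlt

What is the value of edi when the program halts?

mov esi, 6 → esi=6
mov edi, 2 → edi=2
mov ecx, 2 → ecx=2
imul esi, 18 → esi=6*18=108
add edi, 11 → edi=2+11=13
add ecx, 3 → ecx=2+3=5
cmp ecx, 11  (cmp 5,11)
jne loop: taken
imul esi, 18 → esi=108*18=1944
add edi, 11 → edi=13+11=24
add ecx, 3 → ecx=5+3=8
cmp ecx, 11  (cmp 8,11)
jne loop: taken
imul esi, 18 → esi=1944*18=34992
add edi, 11 → edi=24+11=35
add ecx, 3 → ecx=8+3=11
cmp ecx, 11  (cmp 11,11)
jne loop: not taken
add esi, 16 → esi=34992+16=35008
halt.

35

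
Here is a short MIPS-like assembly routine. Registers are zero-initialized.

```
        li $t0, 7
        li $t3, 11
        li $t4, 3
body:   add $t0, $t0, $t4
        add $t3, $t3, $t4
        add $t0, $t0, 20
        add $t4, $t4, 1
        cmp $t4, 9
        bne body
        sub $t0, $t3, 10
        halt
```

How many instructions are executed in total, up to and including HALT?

41

$t0=7
$t3=11
$t4=3
$t0=7+3=10
$t3=11+3=14
$t0=10+20=30
$t4=3+1=4
cmp $t4, 9  (cmp 4,9)
bne body: taken
$t0=30+4=34
$t3=14+4=18
$t0=34+20=54
$t4=4+1=5
cmp $t4, 9  (cmp 5,9)
bne body: taken
$t0=54+5=59
$t3=18+5=23
$t0=59+20=79
$t4=5+1=6
cmp $t4, 9  (cmp 6,9)
bne body: taken
$t0=79+6=85
$t3=23+6=29
$t0=85+20=105
$t4=6+1=7
cmp $t4, 9  (cmp 7,9)
bne body: taken
$t0=105+7=112
$t3=29+7=36
$t0=112+20=132
$t4=7+1=8
cmp $t4, 9  (cmp 8,9)
bne body: taken
$t0=132+8=140
$t3=36+8=44
$t0=140+20=160
$t4=8+1=9
cmp $t4, 9  (cmp 9,9)
bne body: not taken
$t0=44-10=34
halt.
Total executed instructions: 41.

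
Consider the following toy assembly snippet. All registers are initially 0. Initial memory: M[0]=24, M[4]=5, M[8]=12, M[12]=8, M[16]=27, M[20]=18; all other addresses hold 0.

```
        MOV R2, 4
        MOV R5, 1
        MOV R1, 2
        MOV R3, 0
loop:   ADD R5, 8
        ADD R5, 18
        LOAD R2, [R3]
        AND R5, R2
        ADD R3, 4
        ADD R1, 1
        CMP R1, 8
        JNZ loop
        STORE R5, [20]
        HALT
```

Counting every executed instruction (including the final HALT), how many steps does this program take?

MOV R2, 4 → R2=4
MOV R5, 1 → R5=1
MOV R1, 2 → R1=2
MOV R3, 0 → R3=0
ADD R5, 8 → R5=1+8=9
ADD R5, 18 → R5=9+18=27
LOAD R2, [R3] → R2=M[0]=24
AND R5, R2 → R5=27&24=24
ADD R3, 4 → R3=0+4=4
ADD R1, 1 → R1=2+1=3
CMP R1, 8  (cmp 3,8)
JNZ loop: taken
ADD R5, 8 → R5=24+8=32
ADD R5, 18 → R5=32+18=50
LOAD R2, [R3] → R2=M[4]=5
AND R5, R2 → R5=50&5=0
ADD R3, 4 → R3=4+4=8
ADD R1, 1 → R1=3+1=4
CMP R1, 8  (cmp 4,8)
JNZ loop: taken
ADD R5, 8 → R5=0+8=8
ADD R5, 18 → R5=8+18=26
LOAD R2, [R3] → R2=M[8]=12
AND R5, R2 → R5=26&12=8
ADD R3, 4 → R3=8+4=12
ADD R1, 1 → R1=4+1=5
CMP R1, 8  (cmp 5,8)
JNZ loop: taken
ADD R5, 8 → R5=8+8=16
ADD R5, 18 → R5=16+18=34
LOAD R2, [R3] → R2=M[12]=8
AND R5, R2 → R5=34&8=0
ADD R3, 4 → R3=12+4=16
ADD R1, 1 → R1=5+1=6
CMP R1, 8  (cmp 6,8)
JNZ loop: taken
ADD R5, 8 → R5=0+8=8
ADD R5, 18 → R5=8+18=26
LOAD R2, [R3] → R2=M[16]=27
AND R5, R2 → R5=26&27=26
ADD R3, 4 → R3=16+4=20
ADD R1, 1 → R1=6+1=7
CMP R1, 8  (cmp 7,8)
JNZ loop: taken
ADD R5, 8 → R5=26+8=34
ADD R5, 18 → R5=34+18=52
LOAD R2, [R3] → R2=M[20]=18
AND R5, R2 → R5=52&18=16
ADD R3, 4 → R3=20+4=24
ADD R1, 1 → R1=7+1=8
CMP R1, 8  (cmp 8,8)
JNZ loop: not taken
STORE R5, [20] → M[20]=16
halt.
Total executed instructions: 54.

54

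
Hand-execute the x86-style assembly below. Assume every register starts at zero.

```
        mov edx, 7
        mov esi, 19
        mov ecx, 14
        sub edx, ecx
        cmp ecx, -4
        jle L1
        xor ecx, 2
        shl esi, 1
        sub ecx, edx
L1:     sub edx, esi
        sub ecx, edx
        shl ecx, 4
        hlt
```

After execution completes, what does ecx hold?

after mov edx, 7: edx=7
after mov esi, 19: esi=19
after mov ecx, 14: ecx=14
after sub edx, ecx: edx=7-14=-7
cmp ecx, -4  (cmp 14,-4)
jle L1: not taken
after xor ecx, 2: ecx=14^2=12
after shl esi, 1: esi=19<<1=38
after sub ecx, edx: ecx=12-(-7)=19
after sub edx, esi: edx=(-7)-38=-45
after sub ecx, edx: ecx=19-(-45)=64
after shl ecx, 4: ecx=64<<4=1024
halt.

1024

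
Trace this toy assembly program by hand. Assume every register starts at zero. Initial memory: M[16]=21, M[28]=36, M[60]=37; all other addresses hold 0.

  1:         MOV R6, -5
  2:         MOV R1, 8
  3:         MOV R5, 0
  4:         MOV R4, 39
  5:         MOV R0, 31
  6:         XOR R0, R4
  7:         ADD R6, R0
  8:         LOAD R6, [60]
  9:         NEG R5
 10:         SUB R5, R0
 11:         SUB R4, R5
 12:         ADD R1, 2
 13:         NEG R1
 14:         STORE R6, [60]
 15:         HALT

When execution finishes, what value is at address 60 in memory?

after MOV R6, -5: R6=-5
after MOV R1, 8: R1=8
after MOV R5, 0: R5=0
after MOV R4, 39: R4=39
after MOV R0, 31: R0=31
after XOR R0, R4: R0=31^39=56
after ADD R6, R0: R6=(-5)+56=51
after LOAD R6, [60]: R6=M[60]=37
after NEG R5: R5=-(0)=0
after SUB R5, R0: R5=0-56=-56
after SUB R4, R5: R4=39-(-56)=95
after ADD R1, 2: R1=8+2=10
after NEG R1: R1=-(10)=-10
STORE R6, [60] → M[60]=37
halt.

37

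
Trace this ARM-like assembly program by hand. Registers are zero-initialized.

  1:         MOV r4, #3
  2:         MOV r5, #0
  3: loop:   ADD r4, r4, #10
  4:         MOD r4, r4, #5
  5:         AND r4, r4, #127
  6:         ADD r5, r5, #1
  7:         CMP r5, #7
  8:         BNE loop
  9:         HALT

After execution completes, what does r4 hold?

r4=3
r5=0
r4=3+10=13
r4=13%5=3
r4=3&127=3
r5=0+1=1
CMP r5, #7  (cmp 1,7)
BNE loop: taken
r4=3+10=13
r4=13%5=3
r4=3&127=3
r5=1+1=2
CMP r5, #7  (cmp 2,7)
BNE loop: taken
r4=3+10=13
r4=13%5=3
r4=3&127=3
r5=2+1=3
CMP r5, #7  (cmp 3,7)
BNE loop: taken
r4=3+10=13
r4=13%5=3
r4=3&127=3
r5=3+1=4
CMP r5, #7  (cmp 4,7)
BNE loop: taken
r4=3+10=13
r4=13%5=3
r4=3&127=3
r5=4+1=5
CMP r5, #7  (cmp 5,7)
BNE loop: taken
r4=3+10=13
r4=13%5=3
r4=3&127=3
r5=5+1=6
CMP r5, #7  (cmp 6,7)
BNE loop: taken
r4=3+10=13
r4=13%5=3
r4=3&127=3
r5=6+1=7
CMP r5, #7  (cmp 7,7)
BNE loop: not taken
halt.

3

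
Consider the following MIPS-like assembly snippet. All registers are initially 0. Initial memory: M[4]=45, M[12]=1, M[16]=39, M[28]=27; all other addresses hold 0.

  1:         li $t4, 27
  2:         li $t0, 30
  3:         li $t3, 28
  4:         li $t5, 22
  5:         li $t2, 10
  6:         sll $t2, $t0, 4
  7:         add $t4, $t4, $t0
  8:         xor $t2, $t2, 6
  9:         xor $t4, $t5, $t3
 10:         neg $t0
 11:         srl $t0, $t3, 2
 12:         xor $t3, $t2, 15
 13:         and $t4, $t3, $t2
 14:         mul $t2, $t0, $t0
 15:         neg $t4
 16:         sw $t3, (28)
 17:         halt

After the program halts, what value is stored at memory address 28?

$t4=27
$t0=30
$t3=28
$t5=22
$t2=10
$t2=30<<4=480
$t4=27+30=57
$t2=480^6=486
$t4=22^28=10
$t0=-(30)=-30
$t0=28>>2=7
$t3=486^15=489
$t4=489&486=480
$t2=7*7=49
$t4=-(480)=-480
sw $t3, (28) → M[28]=489
halt.

489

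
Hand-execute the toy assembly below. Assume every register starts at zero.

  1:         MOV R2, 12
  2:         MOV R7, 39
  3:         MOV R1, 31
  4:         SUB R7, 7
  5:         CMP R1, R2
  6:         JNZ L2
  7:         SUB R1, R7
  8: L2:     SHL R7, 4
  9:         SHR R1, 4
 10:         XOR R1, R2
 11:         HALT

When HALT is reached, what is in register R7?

MOV R2, 12 → R2=12
MOV R7, 39 → R7=39
MOV R1, 31 → R1=31
SUB R7, 7 → R7=39-7=32
CMP R1, R2  (cmp 31,12)
JNZ L2: taken
SHL R7, 4 → R7=32<<4=512
SHR R1, 4 → R1=31>>4=1
XOR R1, R2 → R1=1^12=13
halt.

512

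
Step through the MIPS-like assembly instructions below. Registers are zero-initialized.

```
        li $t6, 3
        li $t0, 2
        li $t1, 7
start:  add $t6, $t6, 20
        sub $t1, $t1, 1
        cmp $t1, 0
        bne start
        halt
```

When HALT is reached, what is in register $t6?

li $t6, 3 → $t6=3
li $t0, 2 → $t0=2
li $t1, 7 → $t1=7
add $t6, $t6, 20 → $t6=3+20=23
sub $t1, $t1, 1 → $t1=7-1=6
cmp $t1, 0  (cmp 6,0)
bne start: taken
add $t6, $t6, 20 → $t6=23+20=43
sub $t1, $t1, 1 → $t1=6-1=5
cmp $t1, 0  (cmp 5,0)
bne start: taken
add $t6, $t6, 20 → $t6=43+20=63
sub $t1, $t1, 1 → $t1=5-1=4
cmp $t1, 0  (cmp 4,0)
bne start: taken
add $t6, $t6, 20 → $t6=63+20=83
sub $t1, $t1, 1 → $t1=4-1=3
cmp $t1, 0  (cmp 3,0)
bne start: taken
add $t6, $t6, 20 → $t6=83+20=103
sub $t1, $t1, 1 → $t1=3-1=2
cmp $t1, 0  (cmp 2,0)
bne start: taken
add $t6, $t6, 20 → $t6=103+20=123
sub $t1, $t1, 1 → $t1=2-1=1
cmp $t1, 0  (cmp 1,0)
bne start: taken
add $t6, $t6, 20 → $t6=123+20=143
sub $t1, $t1, 1 → $t1=1-1=0
cmp $t1, 0  (cmp 0,0)
bne start: not taken
halt.

143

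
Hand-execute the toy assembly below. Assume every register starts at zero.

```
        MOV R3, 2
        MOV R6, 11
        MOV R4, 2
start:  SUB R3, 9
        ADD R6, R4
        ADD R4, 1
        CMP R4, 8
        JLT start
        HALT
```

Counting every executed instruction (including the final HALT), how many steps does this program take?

R3=2
R6=11
R4=2
R3=2-9=-7
R6=11+2=13
R4=2+1=3
CMP R4, 8  (cmp 3,8)
JLT start: taken
R3=(-7)-9=-16
R6=13+3=16
R4=3+1=4
CMP R4, 8  (cmp 4,8)
JLT start: taken
R3=(-16)-9=-25
R6=16+4=20
R4=4+1=5
CMP R4, 8  (cmp 5,8)
JLT start: taken
R3=(-25)-9=-34
R6=20+5=25
R4=5+1=6
CMP R4, 8  (cmp 6,8)
JLT start: taken
R3=(-34)-9=-43
R6=25+6=31
R4=6+1=7
CMP R4, 8  (cmp 7,8)
JLT start: taken
R3=(-43)-9=-52
R6=31+7=38
R4=7+1=8
CMP R4, 8  (cmp 8,8)
JLT start: not taken
halt.
Total executed instructions: 34.

34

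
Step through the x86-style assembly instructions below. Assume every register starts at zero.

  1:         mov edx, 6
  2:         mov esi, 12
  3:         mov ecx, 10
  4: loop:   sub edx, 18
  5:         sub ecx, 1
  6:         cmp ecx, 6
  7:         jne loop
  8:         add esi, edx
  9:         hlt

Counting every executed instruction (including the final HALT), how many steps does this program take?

21

mov edx, 6 → edx=6
mov esi, 12 → esi=12
mov ecx, 10 → ecx=10
sub edx, 18 → edx=6-18=-12
sub ecx, 1 → ecx=10-1=9
cmp ecx, 6  (cmp 9,6)
jne loop: taken
sub edx, 18 → edx=(-12)-18=-30
sub ecx, 1 → ecx=9-1=8
cmp ecx, 6  (cmp 8,6)
jne loop: taken
sub edx, 18 → edx=(-30)-18=-48
sub ecx, 1 → ecx=8-1=7
cmp ecx, 6  (cmp 7,6)
jne loop: taken
sub edx, 18 → edx=(-48)-18=-66
sub ecx, 1 → ecx=7-1=6
cmp ecx, 6  (cmp 6,6)
jne loop: not taken
add esi, edx → esi=12+(-66)=-54
halt.
Total executed instructions: 21.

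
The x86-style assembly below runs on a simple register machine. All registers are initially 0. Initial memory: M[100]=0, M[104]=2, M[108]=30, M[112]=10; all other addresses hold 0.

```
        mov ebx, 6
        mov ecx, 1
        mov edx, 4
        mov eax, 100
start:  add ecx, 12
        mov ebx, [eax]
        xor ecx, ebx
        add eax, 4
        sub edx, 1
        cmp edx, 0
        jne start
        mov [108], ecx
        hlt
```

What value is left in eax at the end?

116

mov ebx, 6 → ebx=6
mov ecx, 1 → ecx=1
mov edx, 4 → edx=4
mov eax, 100 → eax=100
add ecx, 12 → ecx=1+12=13
mov ebx, [eax] → ebx=M[100]=0
xor ecx, ebx → ecx=13^0=13
add eax, 4 → eax=100+4=104
sub edx, 1 → edx=4-1=3
cmp edx, 0  (cmp 3,0)
jne start: taken
add ecx, 12 → ecx=13+12=25
mov ebx, [eax] → ebx=M[104]=2
xor ecx, ebx → ecx=25^2=27
add eax, 4 → eax=104+4=108
sub edx, 1 → edx=3-1=2
cmp edx, 0  (cmp 2,0)
jne start: taken
add ecx, 12 → ecx=27+12=39
mov ebx, [eax] → ebx=M[108]=30
xor ecx, ebx → ecx=39^30=57
add eax, 4 → eax=108+4=112
sub edx, 1 → edx=2-1=1
cmp edx, 0  (cmp 1,0)
jne start: taken
add ecx, 12 → ecx=57+12=69
mov ebx, [eax] → ebx=M[112]=10
xor ecx, ebx → ecx=69^10=79
add eax, 4 → eax=112+4=116
sub edx, 1 → edx=1-1=0
cmp edx, 0  (cmp 0,0)
jne start: not taken
mov [108], ecx → M[108]=79
halt.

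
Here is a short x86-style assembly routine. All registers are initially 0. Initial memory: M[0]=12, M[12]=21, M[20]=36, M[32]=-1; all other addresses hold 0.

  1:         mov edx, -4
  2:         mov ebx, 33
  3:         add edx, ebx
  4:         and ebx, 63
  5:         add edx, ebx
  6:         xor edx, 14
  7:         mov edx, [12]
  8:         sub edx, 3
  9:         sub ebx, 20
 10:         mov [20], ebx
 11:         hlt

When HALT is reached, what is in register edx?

mov edx, -4 → edx=-4
mov ebx, 33 → ebx=33
add edx, ebx → edx=(-4)+33=29
and ebx, 63 → ebx=33&63=33
add edx, ebx → edx=29+33=62
xor edx, 14 → edx=62^14=48
mov edx, [12] → edx=M[12]=21
sub edx, 3 → edx=21-3=18
sub ebx, 20 → ebx=33-20=13
mov [20], ebx → M[20]=13
halt.

18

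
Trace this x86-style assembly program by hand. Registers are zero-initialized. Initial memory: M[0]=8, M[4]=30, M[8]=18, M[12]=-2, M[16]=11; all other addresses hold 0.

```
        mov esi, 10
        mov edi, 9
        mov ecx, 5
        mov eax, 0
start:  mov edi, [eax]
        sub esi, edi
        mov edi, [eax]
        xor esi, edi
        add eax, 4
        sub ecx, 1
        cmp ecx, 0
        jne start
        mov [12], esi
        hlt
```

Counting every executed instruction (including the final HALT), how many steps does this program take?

46

esi=10
edi=9
ecx=5
eax=0
edi=M[0]=8
esi=10-8=2
edi=M[0]=8
esi=2^8=10
eax=0+4=4
ecx=5-1=4
cmp ecx, 0  (cmp 4,0)
jne start: taken
edi=M[4]=30
esi=10-30=-20
edi=M[4]=30
esi=(-20)^30=-14
eax=4+4=8
ecx=4-1=3
cmp ecx, 0  (cmp 3,0)
jne start: taken
edi=M[8]=18
esi=(-14)-18=-32
edi=M[8]=18
esi=(-32)^18=-14
eax=8+4=12
ecx=3-1=2
cmp ecx, 0  (cmp 2,0)
jne start: taken
edi=M[12]=-2
esi=(-14)-(-2)=-12
edi=M[12]=-2
esi=(-12)^(-2)=10
eax=12+4=16
ecx=2-1=1
cmp ecx, 0  (cmp 1,0)
jne start: taken
edi=M[16]=11
esi=10-11=-1
edi=M[16]=11
esi=(-1)^11=-12
eax=16+4=20
ecx=1-1=0
cmp ecx, 0  (cmp 0,0)
jne start: not taken
mov [12], esi → M[12]=-12
halt.
Total executed instructions: 46.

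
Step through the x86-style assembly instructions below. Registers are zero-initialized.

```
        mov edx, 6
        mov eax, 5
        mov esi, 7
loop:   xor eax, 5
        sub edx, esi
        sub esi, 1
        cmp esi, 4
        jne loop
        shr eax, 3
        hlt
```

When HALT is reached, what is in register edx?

mov edx, 6 → edx=6
mov eax, 5 → eax=5
mov esi, 7 → esi=7
xor eax, 5 → eax=5^5=0
sub edx, esi → edx=6-7=-1
sub esi, 1 → esi=7-1=6
cmp esi, 4  (cmp 6,4)
jne loop: taken
xor eax, 5 → eax=0^5=5
sub edx, esi → edx=(-1)-6=-7
sub esi, 1 → esi=6-1=5
cmp esi, 4  (cmp 5,4)
jne loop: taken
xor eax, 5 → eax=5^5=0
sub edx, esi → edx=(-7)-5=-12
sub esi, 1 → esi=5-1=4
cmp esi, 4  (cmp 4,4)
jne loop: not taken
shr eax, 3 → eax=0>>3=0
halt.

-12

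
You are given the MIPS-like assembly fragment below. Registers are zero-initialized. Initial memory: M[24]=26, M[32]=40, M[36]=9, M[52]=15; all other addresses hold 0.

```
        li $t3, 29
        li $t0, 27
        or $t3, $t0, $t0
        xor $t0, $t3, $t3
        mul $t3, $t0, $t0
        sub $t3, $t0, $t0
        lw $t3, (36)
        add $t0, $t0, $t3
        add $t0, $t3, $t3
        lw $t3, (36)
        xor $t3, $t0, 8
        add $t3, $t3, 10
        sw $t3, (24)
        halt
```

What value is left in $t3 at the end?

$t3=29
$t0=27
$t3=27|27=27
$t0=27^27=0
$t3=0*0=0
$t3=0-0=0
$t3=M[36]=9
$t0=0+9=9
$t0=9+9=18
$t3=M[36]=9
$t3=18^8=26
$t3=26+10=36
sw $t3, (24) → M[24]=36
halt.

36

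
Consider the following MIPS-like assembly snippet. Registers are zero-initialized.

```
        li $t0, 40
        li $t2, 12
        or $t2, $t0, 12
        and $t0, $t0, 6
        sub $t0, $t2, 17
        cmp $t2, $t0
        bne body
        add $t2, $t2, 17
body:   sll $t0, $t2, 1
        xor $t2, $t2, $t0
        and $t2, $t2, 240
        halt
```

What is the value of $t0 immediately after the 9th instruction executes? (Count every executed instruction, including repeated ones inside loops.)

after li $t0, 40: $t0=40
after li $t2, 12: $t2=12
after or $t2, $t0, 12: $t2=40|12=44
after and $t0, $t0, 6: $t0=40&6=0
after sub $t0, $t2, 17: $t0=44-17=27
cmp $t2, $t0  (cmp 44,27)
bne body: taken
after sll $t0, $t2, 1: $t0=44<<1=88
after xor $t2, $t2, $t0: $t2=44^88=116
After step 9: $t0 = 88.

88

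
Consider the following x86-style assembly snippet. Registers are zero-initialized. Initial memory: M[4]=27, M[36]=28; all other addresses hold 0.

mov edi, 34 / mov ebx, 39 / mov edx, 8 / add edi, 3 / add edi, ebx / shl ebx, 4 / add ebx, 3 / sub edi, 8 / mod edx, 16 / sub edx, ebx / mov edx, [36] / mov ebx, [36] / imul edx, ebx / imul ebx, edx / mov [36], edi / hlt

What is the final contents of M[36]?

68

edi=34
ebx=39
edx=8
edi=34+3=37
edi=37+39=76
ebx=39<<4=624
ebx=624+3=627
edi=76-8=68
edx=8%16=8
edx=8-627=-619
edx=M[36]=28
ebx=M[36]=28
edx=28*28=784
ebx=28*784=21952
mov [36], edi → M[36]=68
halt.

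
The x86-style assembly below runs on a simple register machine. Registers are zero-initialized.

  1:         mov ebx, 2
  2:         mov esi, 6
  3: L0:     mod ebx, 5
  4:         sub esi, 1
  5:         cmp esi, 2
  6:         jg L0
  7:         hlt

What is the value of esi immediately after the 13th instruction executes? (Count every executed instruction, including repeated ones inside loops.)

3

after mov ebx, 2: ebx=2
after mov esi, 6: esi=6
after mod ebx, 5: ebx=2%5=2
after sub esi, 1: esi=6-1=5
cmp esi, 2  (cmp 5,2)
jg L0: taken
after mod ebx, 5: ebx=2%5=2
after sub esi, 1: esi=5-1=4
cmp esi, 2  (cmp 4,2)
jg L0: taken
after mod ebx, 5: ebx=2%5=2
after sub esi, 1: esi=4-1=3
cmp esi, 2  (cmp 3,2)
After step 13: esi = 3.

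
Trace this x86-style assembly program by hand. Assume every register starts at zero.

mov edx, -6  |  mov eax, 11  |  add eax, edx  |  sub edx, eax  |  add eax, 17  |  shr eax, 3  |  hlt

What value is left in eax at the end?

mov edx, -6 → edx=-6
mov eax, 11 → eax=11
add eax, edx → eax=11+(-6)=5
sub edx, eax → edx=(-6)-5=-11
add eax, 17 → eax=5+17=22
shr eax, 3 → eax=22>>3=2
halt.

2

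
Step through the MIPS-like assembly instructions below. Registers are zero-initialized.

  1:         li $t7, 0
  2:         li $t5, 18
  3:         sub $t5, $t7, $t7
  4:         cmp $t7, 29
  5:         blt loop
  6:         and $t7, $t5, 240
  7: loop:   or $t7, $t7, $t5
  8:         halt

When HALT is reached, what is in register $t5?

$t7=0
$t5=18
$t5=0-0=0
cmp $t7, 29  (cmp 0,29)
blt loop: taken
$t7=0|0=0
halt.

0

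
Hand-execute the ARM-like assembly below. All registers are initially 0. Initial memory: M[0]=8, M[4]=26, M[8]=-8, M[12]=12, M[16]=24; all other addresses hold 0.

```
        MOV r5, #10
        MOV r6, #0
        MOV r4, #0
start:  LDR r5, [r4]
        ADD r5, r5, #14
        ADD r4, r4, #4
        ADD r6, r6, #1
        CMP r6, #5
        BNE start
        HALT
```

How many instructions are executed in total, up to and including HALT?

MOV r5, #10 → r5=10
MOV r6, #0 → r6=0
MOV r4, #0 → r4=0
LDR r5, [r4] → r5=M[0]=8
ADD r5, r5, #14 → r5=8+14=22
ADD r4, r4, #4 → r4=0+4=4
ADD r6, r6, #1 → r6=0+1=1
CMP r6, #5  (cmp 1,5)
BNE start: taken
LDR r5, [r4] → r5=M[4]=26
ADD r5, r5, #14 → r5=26+14=40
ADD r4, r4, #4 → r4=4+4=8
ADD r6, r6, #1 → r6=1+1=2
CMP r6, #5  (cmp 2,5)
BNE start: taken
LDR r5, [r4] → r5=M[8]=-8
ADD r5, r5, #14 → r5=(-8)+14=6
ADD r4, r4, #4 → r4=8+4=12
ADD r6, r6, #1 → r6=2+1=3
CMP r6, #5  (cmp 3,5)
BNE start: taken
LDR r5, [r4] → r5=M[12]=12
ADD r5, r5, #14 → r5=12+14=26
ADD r4, r4, #4 → r4=12+4=16
ADD r6, r6, #1 → r6=3+1=4
CMP r6, #5  (cmp 4,5)
BNE start: taken
LDR r5, [r4] → r5=M[16]=24
ADD r5, r5, #14 → r5=24+14=38
ADD r4, r4, #4 → r4=16+4=20
ADD r6, r6, #1 → r6=4+1=5
CMP r6, #5  (cmp 5,5)
BNE start: not taken
halt.
Total executed instructions: 34.

34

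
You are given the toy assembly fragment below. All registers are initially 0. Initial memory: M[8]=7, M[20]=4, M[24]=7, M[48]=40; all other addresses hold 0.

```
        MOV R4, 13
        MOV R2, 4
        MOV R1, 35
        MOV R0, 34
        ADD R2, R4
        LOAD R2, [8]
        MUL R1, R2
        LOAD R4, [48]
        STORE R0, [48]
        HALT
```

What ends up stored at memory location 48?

34

R4=13
R2=4
R1=35
R0=34
R2=4+13=17
R2=M[8]=7
R1=35*7=245
R4=M[48]=40
STORE R0, [48] → M[48]=34
halt.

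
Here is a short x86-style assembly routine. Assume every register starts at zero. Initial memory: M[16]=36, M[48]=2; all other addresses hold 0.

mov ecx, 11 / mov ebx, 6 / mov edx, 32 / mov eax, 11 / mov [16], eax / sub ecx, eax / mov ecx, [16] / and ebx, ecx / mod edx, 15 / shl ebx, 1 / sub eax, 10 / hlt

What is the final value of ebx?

after mov ecx, 11: ecx=11
after mov ebx, 6: ebx=6
after mov edx, 32: edx=32
after mov eax, 11: eax=11
mov [16], eax → M[16]=11
after sub ecx, eax: ecx=11-11=0
after mov ecx, [16]: ecx=M[16]=11
after and ebx, ecx: ebx=6&11=2
after mod edx, 15: edx=32%15=2
after shl ebx, 1: ebx=2<<1=4
after sub eax, 10: eax=11-10=1
halt.

4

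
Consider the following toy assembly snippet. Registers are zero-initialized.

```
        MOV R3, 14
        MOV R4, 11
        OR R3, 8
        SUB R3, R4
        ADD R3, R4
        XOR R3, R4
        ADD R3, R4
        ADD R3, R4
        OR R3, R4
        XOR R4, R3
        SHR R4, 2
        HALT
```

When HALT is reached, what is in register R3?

after MOV R3, 14: R3=14
after MOV R4, 11: R4=11
after OR R3, 8: R3=14|8=14
after SUB R3, R4: R3=14-11=3
after ADD R3, R4: R3=3+11=14
after XOR R3, R4: R3=14^11=5
after ADD R3, R4: R3=5+11=16
after ADD R3, R4: R3=16+11=27
after OR R3, R4: R3=27|11=27
after XOR R4, R3: R4=11^27=16
after SHR R4, 2: R4=16>>2=4
halt.

27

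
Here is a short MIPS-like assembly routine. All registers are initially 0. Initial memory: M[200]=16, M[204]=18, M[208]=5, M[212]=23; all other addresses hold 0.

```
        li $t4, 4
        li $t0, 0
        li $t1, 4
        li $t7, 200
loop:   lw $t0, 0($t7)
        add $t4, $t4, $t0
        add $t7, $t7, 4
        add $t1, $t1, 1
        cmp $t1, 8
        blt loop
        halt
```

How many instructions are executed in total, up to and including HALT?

29

after li $t4, 4: $t4=4
after li $t0, 0: $t0=0
after li $t1, 4: $t1=4
after li $t7, 200: $t7=200
after lw $t0, 0($t7): $t0=M[200]=16
after add $t4, $t4, $t0: $t4=4+16=20
after add $t7, $t7, 4: $t7=200+4=204
after add $t1, $t1, 1: $t1=4+1=5
cmp $t1, 8  (cmp 5,8)
blt loop: taken
after lw $t0, 0($t7): $t0=M[204]=18
after add $t4, $t4, $t0: $t4=20+18=38
after add $t7, $t7, 4: $t7=204+4=208
after add $t1, $t1, 1: $t1=5+1=6
cmp $t1, 8  (cmp 6,8)
blt loop: taken
after lw $t0, 0($t7): $t0=M[208]=5
after add $t4, $t4, $t0: $t4=38+5=43
after add $t7, $t7, 4: $t7=208+4=212
after add $t1, $t1, 1: $t1=6+1=7
cmp $t1, 8  (cmp 7,8)
blt loop: taken
after lw $t0, 0($t7): $t0=M[212]=23
after add $t4, $t4, $t0: $t4=43+23=66
after add $t7, $t7, 4: $t7=212+4=216
after add $t1, $t1, 1: $t1=7+1=8
cmp $t1, 8  (cmp 8,8)
blt loop: not taken
halt.
Total executed instructions: 29.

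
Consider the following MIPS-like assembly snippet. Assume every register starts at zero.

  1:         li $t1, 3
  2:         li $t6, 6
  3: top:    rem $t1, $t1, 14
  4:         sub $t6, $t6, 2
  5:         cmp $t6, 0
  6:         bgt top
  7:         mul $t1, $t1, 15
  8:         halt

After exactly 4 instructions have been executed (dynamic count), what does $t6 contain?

4

li $t1, 3 → $t1=3
li $t6, 6 → $t6=6
rem $t1, $t1, 14 → $t1=3%14=3
sub $t6, $t6, 2 → $t6=6-2=4
After step 4: $t6 = 4.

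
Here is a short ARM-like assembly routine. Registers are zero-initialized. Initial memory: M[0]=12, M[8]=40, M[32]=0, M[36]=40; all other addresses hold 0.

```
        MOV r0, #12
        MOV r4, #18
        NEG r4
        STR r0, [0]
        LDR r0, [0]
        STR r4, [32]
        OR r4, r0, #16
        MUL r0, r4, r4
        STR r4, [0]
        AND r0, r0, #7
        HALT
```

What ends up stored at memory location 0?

after MOV r0, #12: r0=12
after MOV r4, #18: r4=18
after NEG r4: r4=-(18)=-18
STR r0, [0] → M[0]=12
after LDR r0, [0]: r0=M[0]=12
STR r4, [32] → M[32]=-18
after OR r4, r0, #16: r4=12|16=28
after MUL r0, r4, r4: r0=28*28=784
STR r4, [0] → M[0]=28
after AND r0, r0, #7: r0=784&7=0
halt.

28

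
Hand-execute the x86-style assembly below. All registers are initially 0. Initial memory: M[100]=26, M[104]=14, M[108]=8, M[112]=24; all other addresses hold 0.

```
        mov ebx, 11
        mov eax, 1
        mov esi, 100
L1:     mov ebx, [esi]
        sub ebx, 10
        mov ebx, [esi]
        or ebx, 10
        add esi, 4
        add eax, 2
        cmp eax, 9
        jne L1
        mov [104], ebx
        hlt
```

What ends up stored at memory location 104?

ebx=11
eax=1
esi=100
ebx=M[100]=26
ebx=26-10=16
ebx=M[100]=26
ebx=26|10=26
esi=100+4=104
eax=1+2=3
cmp eax, 9  (cmp 3,9)
jne L1: taken
ebx=M[104]=14
ebx=14-10=4
ebx=M[104]=14
ebx=14|10=14
esi=104+4=108
eax=3+2=5
cmp eax, 9  (cmp 5,9)
jne L1: taken
ebx=M[108]=8
ebx=8-10=-2
ebx=M[108]=8
ebx=8|10=10
esi=108+4=112
eax=5+2=7
cmp eax, 9  (cmp 7,9)
jne L1: taken
ebx=M[112]=24
ebx=24-10=14
ebx=M[112]=24
ebx=24|10=26
esi=112+4=116
eax=7+2=9
cmp eax, 9  (cmp 9,9)
jne L1: not taken
mov [104], ebx → M[104]=26
halt.

26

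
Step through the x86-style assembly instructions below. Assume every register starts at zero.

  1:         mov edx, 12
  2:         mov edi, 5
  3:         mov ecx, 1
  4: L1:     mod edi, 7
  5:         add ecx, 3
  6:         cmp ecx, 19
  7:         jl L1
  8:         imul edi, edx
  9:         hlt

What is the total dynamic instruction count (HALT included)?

after mov edx, 12: edx=12
after mov edi, 5: edi=5
after mov ecx, 1: ecx=1
after mod edi, 7: edi=5%7=5
after add ecx, 3: ecx=1+3=4
cmp ecx, 19  (cmp 4,19)
jl L1: taken
after mod edi, 7: edi=5%7=5
after add ecx, 3: ecx=4+3=7
cmp ecx, 19  (cmp 7,19)
jl L1: taken
after mod edi, 7: edi=5%7=5
after add ecx, 3: ecx=7+3=10
cmp ecx, 19  (cmp 10,19)
jl L1: taken
after mod edi, 7: edi=5%7=5
after add ecx, 3: ecx=10+3=13
cmp ecx, 19  (cmp 13,19)
jl L1: taken
after mod edi, 7: edi=5%7=5
after add ecx, 3: ecx=13+3=16
cmp ecx, 19  (cmp 16,19)
jl L1: taken
after mod edi, 7: edi=5%7=5
after add ecx, 3: ecx=16+3=19
cmp ecx, 19  (cmp 19,19)
jl L1: not taken
after imul edi, edx: edi=5*12=60
halt.
Total executed instructions: 29.

29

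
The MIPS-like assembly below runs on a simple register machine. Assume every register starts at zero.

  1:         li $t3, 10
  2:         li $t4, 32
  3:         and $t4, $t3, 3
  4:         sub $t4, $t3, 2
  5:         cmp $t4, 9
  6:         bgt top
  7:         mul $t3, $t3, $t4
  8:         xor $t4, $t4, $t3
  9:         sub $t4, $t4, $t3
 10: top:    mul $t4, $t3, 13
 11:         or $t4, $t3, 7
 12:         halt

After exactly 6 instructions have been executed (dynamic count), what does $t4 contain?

$t3=10
$t4=32
$t4=10&3=2
$t4=10-2=8
cmp $t4, 9  (cmp 8,9)
bgt top: not taken
After step 6: $t4 = 8.

8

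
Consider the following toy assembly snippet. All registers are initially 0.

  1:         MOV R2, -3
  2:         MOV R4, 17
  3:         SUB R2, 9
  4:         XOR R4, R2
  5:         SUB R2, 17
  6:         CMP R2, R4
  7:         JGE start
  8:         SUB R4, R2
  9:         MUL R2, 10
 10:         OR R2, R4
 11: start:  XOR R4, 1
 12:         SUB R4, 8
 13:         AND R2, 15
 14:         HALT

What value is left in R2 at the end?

MOV R2, -3 → R2=-3
MOV R4, 17 → R4=17
SUB R2, 9 → R2=(-3)-9=-12
XOR R4, R2 → R4=17^(-12)=-27
SUB R2, 17 → R2=(-12)-17=-29
CMP R2, R4  (cmp -29,-27)
JGE start: not taken
SUB R4, R2 → R4=(-27)-(-29)=2
MUL R2, 10 → R2=(-29)*10=-290
OR R2, R4 → R2=(-290)|2=-290
XOR R4, 1 → R4=2^1=3
SUB R4, 8 → R4=3-8=-5
AND R2, 15 → R2=(-290)&15=14
halt.

14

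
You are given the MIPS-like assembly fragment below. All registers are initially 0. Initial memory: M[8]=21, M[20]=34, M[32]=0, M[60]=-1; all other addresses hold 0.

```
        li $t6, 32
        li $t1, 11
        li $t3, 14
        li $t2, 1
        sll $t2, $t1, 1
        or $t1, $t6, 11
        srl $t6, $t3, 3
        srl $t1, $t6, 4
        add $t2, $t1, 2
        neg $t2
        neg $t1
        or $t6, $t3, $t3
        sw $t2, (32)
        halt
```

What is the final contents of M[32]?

$t6=32
$t1=11
$t3=14
$t2=1
$t2=11<<1=22
$t1=32|11=43
$t6=14>>3=1
$t1=1>>4=0
$t2=0+2=2
$t2=-(2)=-2
$t1=-(0)=0
$t6=14|14=14
sw $t2, (32) → M[32]=-2
halt.

-2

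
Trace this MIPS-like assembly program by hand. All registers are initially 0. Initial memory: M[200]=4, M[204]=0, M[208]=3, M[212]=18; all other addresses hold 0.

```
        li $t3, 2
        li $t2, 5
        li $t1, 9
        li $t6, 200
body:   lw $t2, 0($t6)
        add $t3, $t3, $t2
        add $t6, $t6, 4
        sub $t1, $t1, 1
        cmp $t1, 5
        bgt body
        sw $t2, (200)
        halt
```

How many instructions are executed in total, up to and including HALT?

after li $t3, 2: $t3=2
after li $t2, 5: $t2=5
after li $t1, 9: $t1=9
after li $t6, 200: $t6=200
after lw $t2, 0($t6): $t2=M[200]=4
after add $t3, $t3, $t2: $t3=2+4=6
after add $t6, $t6, 4: $t6=200+4=204
after sub $t1, $t1, 1: $t1=9-1=8
cmp $t1, 5  (cmp 8,5)
bgt body: taken
after lw $t2, 0($t6): $t2=M[204]=0
after add $t3, $t3, $t2: $t3=6+0=6
after add $t6, $t6, 4: $t6=204+4=208
after sub $t1, $t1, 1: $t1=8-1=7
cmp $t1, 5  (cmp 7,5)
bgt body: taken
after lw $t2, 0($t6): $t2=M[208]=3
after add $t3, $t3, $t2: $t3=6+3=9
after add $t6, $t6, 4: $t6=208+4=212
after sub $t1, $t1, 1: $t1=7-1=6
cmp $t1, 5  (cmp 6,5)
bgt body: taken
after lw $t2, 0($t6): $t2=M[212]=18
after add $t3, $t3, $t2: $t3=9+18=27
after add $t6, $t6, 4: $t6=212+4=216
after sub $t1, $t1, 1: $t1=6-1=5
cmp $t1, 5  (cmp 5,5)
bgt body: not taken
sw $t2, (200) → M[200]=18
halt.
Total executed instructions: 30.

30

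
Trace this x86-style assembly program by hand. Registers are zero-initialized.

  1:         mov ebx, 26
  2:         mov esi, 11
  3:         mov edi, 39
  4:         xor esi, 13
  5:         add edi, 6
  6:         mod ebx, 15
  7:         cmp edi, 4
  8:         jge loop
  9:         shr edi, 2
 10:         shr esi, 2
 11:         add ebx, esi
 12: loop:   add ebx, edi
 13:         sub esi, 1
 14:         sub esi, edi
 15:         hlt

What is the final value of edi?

mov ebx, 26 → ebx=26
mov esi, 11 → esi=11
mov edi, 39 → edi=39
xor esi, 13 → esi=11^13=6
add edi, 6 → edi=39+6=45
mod ebx, 15 → ebx=26%15=11
cmp edi, 4  (cmp 45,4)
jge loop: taken
add ebx, edi → ebx=11+45=56
sub esi, 1 → esi=6-1=5
sub esi, edi → esi=5-45=-40
halt.

45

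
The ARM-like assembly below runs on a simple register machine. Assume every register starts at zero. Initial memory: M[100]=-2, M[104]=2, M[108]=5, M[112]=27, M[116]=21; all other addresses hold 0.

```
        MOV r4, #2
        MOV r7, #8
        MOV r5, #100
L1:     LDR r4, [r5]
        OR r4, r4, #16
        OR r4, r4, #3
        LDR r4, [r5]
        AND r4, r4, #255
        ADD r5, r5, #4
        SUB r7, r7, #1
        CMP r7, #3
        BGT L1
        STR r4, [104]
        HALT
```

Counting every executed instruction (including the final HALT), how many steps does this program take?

MOV r4, #2 → r4=2
MOV r7, #8 → r7=8
MOV r5, #100 → r5=100
LDR r4, [r5] → r4=M[100]=-2
OR r4, r4, #16 → r4=(-2)|16=-2
OR r4, r4, #3 → r4=(-2)|3=-1
LDR r4, [r5] → r4=M[100]=-2
AND r4, r4, #255 → r4=(-2)&255=254
ADD r5, r5, #4 → r5=100+4=104
SUB r7, r7, #1 → r7=8-1=7
CMP r7, #3  (cmp 7,3)
BGT L1: taken
LDR r4, [r5] → r4=M[104]=2
OR r4, r4, #16 → r4=2|16=18
OR r4, r4, #3 → r4=18|3=19
LDR r4, [r5] → r4=M[104]=2
AND r4, r4, #255 → r4=2&255=2
ADD r5, r5, #4 → r5=104+4=108
SUB r7, r7, #1 → r7=7-1=6
CMP r7, #3  (cmp 6,3)
BGT L1: taken
LDR r4, [r5] → r4=M[108]=5
OR r4, r4, #16 → r4=5|16=21
OR r4, r4, #3 → r4=21|3=23
LDR r4, [r5] → r4=M[108]=5
AND r4, r4, #255 → r4=5&255=5
ADD r5, r5, #4 → r5=108+4=112
SUB r7, r7, #1 → r7=6-1=5
CMP r7, #3  (cmp 5,3)
BGT L1: taken
LDR r4, [r5] → r4=M[112]=27
OR r4, r4, #16 → r4=27|16=27
OR r4, r4, #3 → r4=27|3=27
LDR r4, [r5] → r4=M[112]=27
AND r4, r4, #255 → r4=27&255=27
ADD r5, r5, #4 → r5=112+4=116
SUB r7, r7, #1 → r7=5-1=4
CMP r7, #3  (cmp 4,3)
BGT L1: taken
LDR r4, [r5] → r4=M[116]=21
OR r4, r4, #16 → r4=21|16=21
OR r4, r4, #3 → r4=21|3=23
LDR r4, [r5] → r4=M[116]=21
AND r4, r4, #255 → r4=21&255=21
ADD r5, r5, #4 → r5=116+4=120
SUB r7, r7, #1 → r7=4-1=3
CMP r7, #3  (cmp 3,3)
BGT L1: not taken
STR r4, [104] → M[104]=21
halt.
Total executed instructions: 50.

50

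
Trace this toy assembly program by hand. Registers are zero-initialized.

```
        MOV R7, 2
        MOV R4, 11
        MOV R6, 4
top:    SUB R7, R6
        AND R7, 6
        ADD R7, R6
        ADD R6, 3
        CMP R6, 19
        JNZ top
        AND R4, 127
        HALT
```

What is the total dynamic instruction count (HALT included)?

35

R7=2
R4=11
R6=4
R7=2-4=-2
R7=(-2)&6=6
R7=6+4=10
R6=4+3=7
CMP R6, 19  (cmp 7,19)
JNZ top: taken
R7=10-7=3
R7=3&6=2
R7=2+7=9
R6=7+3=10
CMP R6, 19  (cmp 10,19)
JNZ top: taken
R7=9-10=-1
R7=(-1)&6=6
R7=6+10=16
R6=10+3=13
CMP R6, 19  (cmp 13,19)
JNZ top: taken
R7=16-13=3
R7=3&6=2
R7=2+13=15
R6=13+3=16
CMP R6, 19  (cmp 16,19)
JNZ top: taken
R7=15-16=-1
R7=(-1)&6=6
R7=6+16=22
R6=16+3=19
CMP R6, 19  (cmp 19,19)
JNZ top: not taken
R4=11&127=11
halt.
Total executed instructions: 35.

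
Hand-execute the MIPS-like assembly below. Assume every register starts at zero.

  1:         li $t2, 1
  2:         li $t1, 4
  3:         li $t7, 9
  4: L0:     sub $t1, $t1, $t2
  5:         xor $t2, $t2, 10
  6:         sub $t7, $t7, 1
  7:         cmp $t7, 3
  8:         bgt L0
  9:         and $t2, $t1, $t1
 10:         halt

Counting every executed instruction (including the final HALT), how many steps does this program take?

$t2=1
$t1=4
$t7=9
$t1=4-1=3
$t2=1^10=11
$t7=9-1=8
cmp $t7, 3  (cmp 8,3)
bgt L0: taken
$t1=3-11=-8
$t2=11^10=1
$t7=8-1=7
cmp $t7, 3  (cmp 7,3)
bgt L0: taken
$t1=(-8)-1=-9
$t2=1^10=11
$t7=7-1=6
cmp $t7, 3  (cmp 6,3)
bgt L0: taken
$t1=(-9)-11=-20
$t2=11^10=1
$t7=6-1=5
cmp $t7, 3  (cmp 5,3)
bgt L0: taken
$t1=(-20)-1=-21
$t2=1^10=11
$t7=5-1=4
cmp $t7, 3  (cmp 4,3)
bgt L0: taken
$t1=(-21)-11=-32
$t2=11^10=1
$t7=4-1=3
cmp $t7, 3  (cmp 3,3)
bgt L0: not taken
$t2=(-32)&(-32)=-32
halt.
Total executed instructions: 35.

35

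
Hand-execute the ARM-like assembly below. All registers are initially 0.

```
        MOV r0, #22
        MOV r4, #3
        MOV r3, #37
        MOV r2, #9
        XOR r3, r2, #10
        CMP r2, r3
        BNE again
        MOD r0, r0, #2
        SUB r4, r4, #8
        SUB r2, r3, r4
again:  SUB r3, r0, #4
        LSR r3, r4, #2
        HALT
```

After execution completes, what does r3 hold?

MOV r0, #22 → r0=22
MOV r4, #3 → r4=3
MOV r3, #37 → r3=37
MOV r2, #9 → r2=9
XOR r3, r2, #10 → r3=9^10=3
CMP r2, r3  (cmp 9,3)
BNE again: taken
SUB r3, r0, #4 → r3=22-4=18
LSR r3, r4, #2 → r3=3>>2=0
halt.

0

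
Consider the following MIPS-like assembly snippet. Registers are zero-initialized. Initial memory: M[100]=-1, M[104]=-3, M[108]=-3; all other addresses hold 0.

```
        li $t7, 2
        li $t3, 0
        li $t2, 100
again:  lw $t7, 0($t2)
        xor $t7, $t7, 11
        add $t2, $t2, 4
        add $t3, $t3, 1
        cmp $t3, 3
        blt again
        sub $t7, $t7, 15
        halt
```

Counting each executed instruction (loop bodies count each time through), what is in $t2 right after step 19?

112

after li $t7, 2: $t7=2
after li $t3, 0: $t3=0
after li $t2, 100: $t2=100
after lw $t7, 0($t2): $t7=M[100]=-1
after xor $t7, $t7, 11: $t7=(-1)^11=-12
after add $t2, $t2, 4: $t2=100+4=104
after add $t3, $t3, 1: $t3=0+1=1
cmp $t3, 3  (cmp 1,3)
blt again: taken
after lw $t7, 0($t2): $t7=M[104]=-3
after xor $t7, $t7, 11: $t7=(-3)^11=-10
after add $t2, $t2, 4: $t2=104+4=108
after add $t3, $t3, 1: $t3=1+1=2
cmp $t3, 3  (cmp 2,3)
blt again: taken
after lw $t7, 0($t2): $t7=M[108]=-3
after xor $t7, $t7, 11: $t7=(-3)^11=-10
after add $t2, $t2, 4: $t2=108+4=112
after add $t3, $t3, 1: $t3=2+1=3
After step 19: $t2 = 112.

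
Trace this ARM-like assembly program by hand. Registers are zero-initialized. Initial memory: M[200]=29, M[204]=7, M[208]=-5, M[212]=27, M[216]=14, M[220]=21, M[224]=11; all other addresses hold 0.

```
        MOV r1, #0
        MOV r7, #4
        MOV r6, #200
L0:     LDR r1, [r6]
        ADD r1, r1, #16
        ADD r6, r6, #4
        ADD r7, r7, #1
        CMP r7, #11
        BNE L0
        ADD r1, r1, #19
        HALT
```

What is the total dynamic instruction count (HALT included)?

47

after MOV r1, #0: r1=0
after MOV r7, #4: r7=4
after MOV r6, #200: r6=200
after LDR r1, [r6]: r1=M[200]=29
after ADD r1, r1, #16: r1=29+16=45
after ADD r6, r6, #4: r6=200+4=204
after ADD r7, r7, #1: r7=4+1=5
CMP r7, #11  (cmp 5,11)
BNE L0: taken
after LDR r1, [r6]: r1=M[204]=7
after ADD r1, r1, #16: r1=7+16=23
after ADD r6, r6, #4: r6=204+4=208
after ADD r7, r7, #1: r7=5+1=6
CMP r7, #11  (cmp 6,11)
BNE L0: taken
after LDR r1, [r6]: r1=M[208]=-5
after ADD r1, r1, #16: r1=(-5)+16=11
after ADD r6, r6, #4: r6=208+4=212
after ADD r7, r7, #1: r7=6+1=7
CMP r7, #11  (cmp 7,11)
BNE L0: taken
after LDR r1, [r6]: r1=M[212]=27
after ADD r1, r1, #16: r1=27+16=43
after ADD r6, r6, #4: r6=212+4=216
after ADD r7, r7, #1: r7=7+1=8
CMP r7, #11  (cmp 8,11)
BNE L0: taken
after LDR r1, [r6]: r1=M[216]=14
after ADD r1, r1, #16: r1=14+16=30
after ADD r6, r6, #4: r6=216+4=220
after ADD r7, r7, #1: r7=8+1=9
CMP r7, #11  (cmp 9,11)
BNE L0: taken
after LDR r1, [r6]: r1=M[220]=21
after ADD r1, r1, #16: r1=21+16=37
after ADD r6, r6, #4: r6=220+4=224
after ADD r7, r7, #1: r7=9+1=10
CMP r7, #11  (cmp 10,11)
BNE L0: taken
after LDR r1, [r6]: r1=M[224]=11
after ADD r1, r1, #16: r1=11+16=27
after ADD r6, r6, #4: r6=224+4=228
after ADD r7, r7, #1: r7=10+1=11
CMP r7, #11  (cmp 11,11)
BNE L0: not taken
after ADD r1, r1, #19: r1=27+19=46
halt.
Total executed instructions: 47.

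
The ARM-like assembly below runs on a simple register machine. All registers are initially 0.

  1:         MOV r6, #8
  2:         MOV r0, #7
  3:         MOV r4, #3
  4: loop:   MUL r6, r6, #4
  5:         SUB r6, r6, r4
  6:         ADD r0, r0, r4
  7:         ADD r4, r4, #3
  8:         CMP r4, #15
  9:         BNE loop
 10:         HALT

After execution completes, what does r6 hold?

1712

r6=8
r0=7
r4=3
r6=8*4=32
r6=32-3=29
r0=7+3=10
r4=3+3=6
CMP r4, #15  (cmp 6,15)
BNE loop: taken
r6=29*4=116
r6=116-6=110
r0=10+6=16
r4=6+3=9
CMP r4, #15  (cmp 9,15)
BNE loop: taken
r6=110*4=440
r6=440-9=431
r0=16+9=25
r4=9+3=12
CMP r4, #15  (cmp 12,15)
BNE loop: taken
r6=431*4=1724
r6=1724-12=1712
r0=25+12=37
r4=12+3=15
CMP r4, #15  (cmp 15,15)
BNE loop: not taken
halt.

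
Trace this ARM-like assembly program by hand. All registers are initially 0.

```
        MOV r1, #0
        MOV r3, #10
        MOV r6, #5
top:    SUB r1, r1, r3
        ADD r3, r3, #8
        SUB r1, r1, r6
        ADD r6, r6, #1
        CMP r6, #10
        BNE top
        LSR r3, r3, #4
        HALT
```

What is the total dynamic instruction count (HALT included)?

35

MOV r1, #0 → r1=0
MOV r3, #10 → r3=10
MOV r6, #5 → r6=5
SUB r1, r1, r3 → r1=0-10=-10
ADD r3, r3, #8 → r3=10+8=18
SUB r1, r1, r6 → r1=(-10)-5=-15
ADD r6, r6, #1 → r6=5+1=6
CMP r6, #10  (cmp 6,10)
BNE top: taken
SUB r1, r1, r3 → r1=(-15)-18=-33
ADD r3, r3, #8 → r3=18+8=26
SUB r1, r1, r6 → r1=(-33)-6=-39
ADD r6, r6, #1 → r6=6+1=7
CMP r6, #10  (cmp 7,10)
BNE top: taken
SUB r1, r1, r3 → r1=(-39)-26=-65
ADD r3, r3, #8 → r3=26+8=34
SUB r1, r1, r6 → r1=(-65)-7=-72
ADD r6, r6, #1 → r6=7+1=8
CMP r6, #10  (cmp 8,10)
BNE top: taken
SUB r1, r1, r3 → r1=(-72)-34=-106
ADD r3, r3, #8 → r3=34+8=42
SUB r1, r1, r6 → r1=(-106)-8=-114
ADD r6, r6, #1 → r6=8+1=9
CMP r6, #10  (cmp 9,10)
BNE top: taken
SUB r1, r1, r3 → r1=(-114)-42=-156
ADD r3, r3, #8 → r3=42+8=50
SUB r1, r1, r6 → r1=(-156)-9=-165
ADD r6, r6, #1 → r6=9+1=10
CMP r6, #10  (cmp 10,10)
BNE top: not taken
LSR r3, r3, #4 → r3=50>>4=3
halt.
Total executed instructions: 35.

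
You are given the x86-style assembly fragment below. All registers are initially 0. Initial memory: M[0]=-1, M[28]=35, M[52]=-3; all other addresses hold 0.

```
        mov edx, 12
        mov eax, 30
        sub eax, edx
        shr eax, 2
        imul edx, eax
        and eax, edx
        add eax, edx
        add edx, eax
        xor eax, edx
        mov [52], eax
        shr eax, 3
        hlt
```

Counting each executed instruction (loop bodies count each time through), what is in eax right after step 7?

48

edx=12
eax=30
eax=30-12=18
eax=18>>2=4
edx=12*4=48
eax=4&48=0
eax=0+48=48
After step 7: eax = 48.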